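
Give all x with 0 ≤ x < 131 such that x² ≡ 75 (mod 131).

Since 131 ≡ 3 (mod 4), a square root of 75 is 75^((131+1)/4) = 75^33 mod 131.
Repeated squaring: 75^2≡123, 75^4≡64, 75^8≡35, 75^16≡46, 75^32≡20 (mod 131).
75^33 = 75^(32+1) ≡ 59 (mod 131).
Check: 59² = 3481 ≡ 75 (mod 131). The two roots are 59 and 72.

59, 72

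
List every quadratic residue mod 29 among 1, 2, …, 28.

1 4 5 6 7 9 13 16 20 22 23 24 25 28

Square k = 1,…,14 (k and 29−k give the same square):
1²=1, 2²=4, 3²=9, 4²=16, 5²=25, 6²≡7, 7²≡20, 8²≡6, 9²≡23, 10²≡13, 11²≡5, 12²≡28, 13²≡24, 14²≡22 (mod 29).
So the quadratic residues mod 29 are {1, 4, 5, 6, 7, 9, 13, 16, 20, 22, 23, 24, 25, 28}.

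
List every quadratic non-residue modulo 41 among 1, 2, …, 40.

3,6,7,11,12,13,14,15,17,19,22,24,26,27,28,29,30,34,35,38

Square k = 1,…,20 (k and 41−k give the same square):
1²=1, 2²=4, 3²=9, 4²=16, 5²=25, 6²=36, 7²≡8, 8²≡23, 9²≡40, 10²≡18, 11²≡39, 12²≡21, 13²≡5, 14²≡32, 15²≡20, 16²≡10, 17²≡2, 18²≡37, 19²≡33, 20²≡31 (mod 41).
The residues are {1, 2, 4, 5, 8, 9, 10, 16, 18, 20, 21, 23, 25, 31, 32, 33, 36, 37, 39, 40}; the non-residues are the remaining 20 nonzero classes.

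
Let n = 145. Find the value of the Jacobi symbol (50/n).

0

Pull out 2: since 145 ≡ 1 (mod 8), (2/145) = +1.
Reciprocity: 25 ≡ 1 and 145 ≡ 1 (mod 4), so (25/145) = +(145/25).
Reduce top mod 25: now compute (20/25).
Pull out 2^2: since 25 ≡ 1 (mod 8), (2/25) = +1, so (2/25)^2 = +1.
Reciprocity: 5 ≡ 1 and 25 ≡ 1 (mod 4), so (5/25) = +(25/5).
Reduce top mod 5: now compute (0/5).
Top reduces to 0: gcd > 1, so the symbol is 0.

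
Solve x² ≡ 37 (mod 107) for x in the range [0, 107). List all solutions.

Since 107 ≡ 3 (mod 4), a square root of 37 is 37^((107+1)/4) = 37^27 mod 107.
Repeated squaring: 37^2≡85, 37^4≡56, 37^8≡33, 37^16≡19 (mod 107).
37^27 = 37^(16+8+2+1) ≡ 12 (mod 107).
Check: 12² = 144 ≡ 37 (mod 107). The two roots are 12 and 95.

12, 95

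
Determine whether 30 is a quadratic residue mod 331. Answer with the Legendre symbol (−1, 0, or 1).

1

Euler's criterion: (30/331) ≡ 30^165 (mod 331).
30^2 ≡ 238 (mod 331)
30^4 ≡ 43 (mod 331)
30^8 ≡ 194 (mod 331)
30^16 ≡ 233 (mod 331)
30^32 ≡ 5 (mod 331)
30^64 ≡ 25 (mod 331)
30^128 ≡ 294 (mod 331)
30^165 = 30^(128+32+4+1) ≡ 1 (mod 331).
Result is 1, so (30/331) = 1.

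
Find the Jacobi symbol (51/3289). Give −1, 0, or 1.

1

Reciprocity: 51 ≡ 3 and 3289 ≡ 1 (mod 4), so (51/3289) = +(3289/51).
Reduce top mod 51: now compute (25/51).
Reciprocity: 25 ≡ 1 and 51 ≡ 3 (mod 4), so (25/51) = +(51/25).
Reduce top mod 25: now compute (1/25).
Reached (1/25) = 1. Collecting the sign flips along the way, the symbol is +1.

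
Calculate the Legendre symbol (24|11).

Euler's criterion: (24/11) ≡ 2^5 (mod 11).
2^2 ≡ 4 (mod 11)
2^4 ≡ 5 (mod 11)
2^5 = 2^(4+1) ≡ 10 (mod 11).
Result is 10 ≡ −1, so (24/11) = −1.

-1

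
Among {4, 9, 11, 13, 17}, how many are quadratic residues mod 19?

4

(4/19) = +1 → QR.
(9/19) = +1 → QR.
(11/19) = +1 → QR.
(13/19) = -1 → non-residue.
(17/19) = +1 → QR.
Total quadratic residues among the 5: 4.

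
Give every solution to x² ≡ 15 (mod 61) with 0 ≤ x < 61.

61 ≡ 1 (mod 4), so we find a root by search.
Trying successive values, 25² = 625 ≡ 15 (mod 61). The other root is 61 − 25 = 36.

25, 36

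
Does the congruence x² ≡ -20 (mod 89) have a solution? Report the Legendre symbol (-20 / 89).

1

First reduce: -20 ≡ 69 (mod 89).
Reciprocity: 69 ≡ 1 and 89 ≡ 1 (mod 4), so (69/89) = +(89/69).
Reduce top mod 69: now compute (20/69).
Pull out 2^2: since 69 ≡ 5 (mod 8), (2/69) = -1, so (2/69)^2 = +1.
Reciprocity: 5 ≡ 1 and 69 ≡ 1 (mod 4), so (5/69) = +(69/5).
Reduce top mod 5: now compute (4/5).
Pull out 2^2: since 5 ≡ 5 (mod 8), (2/5) = -1, so (2/5)^2 = +1.
Reached (1/5) = 1. Collecting the sign flips along the way, the symbol is +1.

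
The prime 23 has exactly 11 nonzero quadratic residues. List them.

1,2,3,4,6,8,9,12,13,16,18

Square k = 1,…,11 (k and 23−k give the same square):
1²=1, 2²=4, 3²=9, 4²=16, 5²≡2, 6²≡13, 7²≡3, 8²≡18, 9²≡12, 10²≡8, 11²≡6 (mod 23).
So the quadratic residues mod 23 are {1, 2, 3, 4, 6, 8, 9, 12, 13, 16, 18}.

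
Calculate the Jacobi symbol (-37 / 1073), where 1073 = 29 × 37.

First reduce: -37 ≡ 1036 (mod 1073).
Pull out 2^2: since 1073 ≡ 1 (mod 8), (2/1073) = +1, so (2/1073)^2 = +1.
Reciprocity: 259 ≡ 3 and 1073 ≡ 1 (mod 4), so (259/1073) = +(1073/259).
Reduce top mod 259: now compute (37/259).
Reciprocity: 37 ≡ 1 and 259 ≡ 3 (mod 4), so (37/259) = +(259/37).
Reduce top mod 37: now compute (0/37).
Top reduces to 0: gcd > 1, so the symbol is 0.

0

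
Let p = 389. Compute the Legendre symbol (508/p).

1

First reduce: 508 ≡ 119 (mod 389).
Reciprocity: 119 ≡ 3 and 389 ≡ 1 (mod 4), so (119/389) = +(389/119).
Reduce top mod 119: now compute (32/119).
Pull out 2^5: since 119 ≡ 7 (mod 8), (2/119) = +1, so (2/119)^5 = +1.
Reached (1/119) = 1. Collecting the sign flips along the way, the symbol is +1.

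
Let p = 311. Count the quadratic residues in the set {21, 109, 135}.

3

(21/311) = +1 → QR.
(109/311) = +1 → QR.
(135/311) = +1 → QR.
Total quadratic residues among the 3: 3.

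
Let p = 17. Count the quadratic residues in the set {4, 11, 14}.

(4/17) = +1 → QR.
(11/17) = -1 → non-residue.
(14/17) = -1 → non-residue.
Total quadratic residues among the 3: 1.

1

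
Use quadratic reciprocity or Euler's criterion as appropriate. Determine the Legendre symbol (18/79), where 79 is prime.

Pull out 2: since 79 ≡ 7 (mod 8), (2/79) = +1.
Reciprocity: 9 ≡ 1 and 79 ≡ 3 (mod 4), so (9/79) = +(79/9).
Reduce top mod 9: now compute (7/9).
Reciprocity: 7 ≡ 3 and 9 ≡ 1 (mod 4), so (7/9) = +(9/7).
Reduce top mod 7: now compute (2/7).
Pull out 2: since 7 ≡ 7 (mod 8), (2/7) = +1.
Reached (1/7) = 1. Collecting the sign flips along the way, the symbol is +1.

1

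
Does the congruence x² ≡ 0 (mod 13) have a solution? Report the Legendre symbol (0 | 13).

Top reduces to 0: gcd > 1, so the symbol is 0.

0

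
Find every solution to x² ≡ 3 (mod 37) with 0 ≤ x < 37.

37 ≡ 1 (mod 4), so we find a root by search.
Trying successive values, 15² = 225 ≡ 3 (mod 37). The other root is 37 − 15 = 22.

15, 22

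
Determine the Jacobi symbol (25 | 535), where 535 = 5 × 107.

0

Reciprocity: 25 ≡ 1 and 535 ≡ 3 (mod 4), so (25/535) = +(535/25).
Reduce top mod 25: now compute (10/25).
Pull out 2: since 25 ≡ 1 (mod 8), (2/25) = +1.
Reciprocity: 5 ≡ 1 and 25 ≡ 1 (mod 4), so (5/25) = +(25/5).
Reduce top mod 5: now compute (0/5).
Top reduces to 0: gcd > 1, so the symbol is 0.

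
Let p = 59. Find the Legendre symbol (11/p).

Reciprocity: 11 ≡ 3 and 59 ≡ 3 (mod 4), so (11/59) = −(59/11).
Reduce top mod 11: now compute (4/11).
Pull out 2^2: since 11 ≡ 3 (mod 8), (2/11) = -1, so (2/11)^2 = +1.
Reached (1/11) = 1. Collecting the sign flips along the way, the symbol is -1.

-1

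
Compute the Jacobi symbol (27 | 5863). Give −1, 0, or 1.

-1

Reciprocity: 27 ≡ 3 and 5863 ≡ 3 (mod 4), so (27/5863) = −(5863/27).
Reduce top mod 27: now compute (4/27).
Pull out 2^2: since 27 ≡ 3 (mod 8), (2/27) = -1, so (2/27)^2 = +1.
Reached (1/27) = 1. Collecting the sign flips along the way, the symbol is -1.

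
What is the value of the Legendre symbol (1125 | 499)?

First reduce: 1125 ≡ 127 (mod 499).
Reciprocity: 127 ≡ 3 and 499 ≡ 3 (mod 4), so (127/499) = −(499/127).
Reduce top mod 127: now compute (118/127).
Pull out 2: since 127 ≡ 7 (mod 8), (2/127) = +1.
Reciprocity: 59 ≡ 3 and 127 ≡ 3 (mod 4), so (59/127) = −(127/59).
Reduce top mod 59: now compute (9/59).
Reciprocity: 9 ≡ 1 and 59 ≡ 3 (mod 4), so (9/59) = +(59/9).
Reduce top mod 9: now compute (5/9).
Reciprocity: 5 ≡ 1 and 9 ≡ 1 (mod 4), so (5/9) = +(9/5).
Reduce top mod 5: now compute (4/5).
Pull out 2^2: since 5 ≡ 5 (mod 8), (2/5) = -1, so (2/5)^2 = +1.
Reached (1/5) = 1. Collecting the sign flips along the way, the symbol is +1.

1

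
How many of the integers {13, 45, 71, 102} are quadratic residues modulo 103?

1

(13/103) = +1 → QR.
(45/103) = -1 → non-residue.
(71/103) = -1 → non-residue.
(102/103) = -1 → non-residue.
Total quadratic residues among the 4: 1.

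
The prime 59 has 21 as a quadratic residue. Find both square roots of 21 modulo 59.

Since 59 ≡ 3 (mod 4), a square root of 21 is 21^((59+1)/4) = 21^15 mod 59.
Repeated squaring: 21^2≡28, 21^4≡17, 21^8≡53 (mod 59).
21^15 = 21^(8+4+2+1) ≡ 27 (mod 59).
Check: 27² = 729 ≡ 21 (mod 59). The two roots are 27 and 32.

27, 32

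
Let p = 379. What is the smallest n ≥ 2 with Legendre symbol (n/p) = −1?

2

(2/379) = −1, so 2 is the smallest positive non-residue mod 379.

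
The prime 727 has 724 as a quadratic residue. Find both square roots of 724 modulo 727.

Since 727 ≡ 3 (mod 4), a square root of 724 is 724^((727+1)/4) = 724^182 mod 727.
Repeated squaring: 724^2≡9, 724^4≡81, 724^8≡18, 724^16≡324, 724^32≡288, 724^64≡66, 724^128≡721 (mod 727).
724^182 = 724^(128+32+16+4+2) ≡ 563 (mod 727).
Check: 563² = 316969 ≡ 724 (mod 727). The two roots are 164 and 563.

164, 563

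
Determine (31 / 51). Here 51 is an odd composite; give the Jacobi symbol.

-1

Reciprocity: 31 ≡ 3 and 51 ≡ 3 (mod 4), so (31/51) = −(51/31).
Reduce top mod 31: now compute (20/31).
Pull out 2^2: since 31 ≡ 7 (mod 8), (2/31) = +1, so (2/31)^2 = +1.
Reciprocity: 5 ≡ 1 and 31 ≡ 3 (mod 4), so (5/31) = +(31/5).
Reduce top mod 5: now compute (1/5).
Reached (1/5) = 1. Collecting the sign flips along the way, the symbol is -1.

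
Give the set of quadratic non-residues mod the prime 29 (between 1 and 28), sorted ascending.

Square k = 1,…,14 (k and 29−k give the same square):
1²=1, 2²=4, 3²=9, 4²=16, 5²=25, 6²≡7, 7²≡20, 8²≡6, 9²≡23, 10²≡13, 11²≡5, 12²≡28, 13²≡24, 14²≡22 (mod 29).
The residues are {1, 4, 5, 6, 7, 9, 13, 16, 20, 22, 23, 24, 25, 28}; the non-residues are the remaining 14 nonzero classes.

2,3,8,10,11,12,14,15,17,18,19,21,26,27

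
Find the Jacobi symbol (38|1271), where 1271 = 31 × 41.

-1

Pull out 2: since 1271 ≡ 7 (mod 8), (2/1271) = +1.
Reciprocity: 19 ≡ 3 and 1271 ≡ 3 (mod 4), so (19/1271) = −(1271/19).
Reduce top mod 19: now compute (17/19).
Reciprocity: 17 ≡ 1 and 19 ≡ 3 (mod 4), so (17/19) = +(19/17).
Reduce top mod 17: now compute (2/17).
Pull out 2: since 17 ≡ 1 (mod 8), (2/17) = +1.
Reached (1/17) = 1. Collecting the sign flips along the way, the symbol is -1.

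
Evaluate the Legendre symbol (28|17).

-1

First reduce: 28 ≡ 11 (mod 17).
Reciprocity: 11 ≡ 3 and 17 ≡ 1 (mod 4), so (11/17) = +(17/11).
Reduce top mod 11: now compute (6/11).
Pull out 2: since 11 ≡ 3 (mod 8), (2/11) = -1.
Reciprocity: 3 ≡ 3 and 11 ≡ 3 (mod 4), so (3/11) = −(11/3).
Reduce top mod 3: now compute (2/3).
Pull out 2: since 3 ≡ 3 (mod 8), (2/3) = -1.
Reached (1/3) = 1. Collecting the sign flips along the way, the symbol is -1.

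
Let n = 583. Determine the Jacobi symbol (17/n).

-1

Reciprocity: 17 ≡ 1 and 583 ≡ 3 (mod 4), so (17/583) = +(583/17).
Reduce top mod 17: now compute (5/17).
Reciprocity: 5 ≡ 1 and 17 ≡ 1 (mod 4), so (5/17) = +(17/5).
Reduce top mod 5: now compute (2/5).
Pull out 2: since 5 ≡ 5 (mod 8), (2/5) = -1.
Reached (1/5) = 1. Collecting the sign flips along the way, the symbol is -1.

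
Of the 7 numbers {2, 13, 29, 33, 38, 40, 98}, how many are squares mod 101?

(2/101) = -1 → non-residue.
(13/101) = +1 → QR.
(29/101) = -1 → non-residue.
(33/101) = +1 → QR.
(38/101) = -1 → non-residue.
(40/101) = -1 → non-residue.
(98/101) = -1 → non-residue.
Total quadratic residues among the 7: 2.

2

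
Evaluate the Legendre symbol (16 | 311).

Pull out 2^4: since 311 ≡ 7 (mod 8), (2/311) = +1, so (2/311)^4 = +1.
Reached (1/311) = 1. Collecting the sign flips along the way, the symbol is +1.

1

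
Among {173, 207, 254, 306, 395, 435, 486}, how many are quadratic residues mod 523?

6

(173/523) = +1 → QR.
(207/523) = +1 → QR.
(254/523) = +1 → QR.
(306/523) = -1 → non-residue.
(395/523) = +1 → QR.
(435/523) = +1 → QR.
(486/523) = +1 → QR.
Total quadratic residues among the 7: 6.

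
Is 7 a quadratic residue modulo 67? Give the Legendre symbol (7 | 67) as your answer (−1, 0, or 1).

-1

Euler's criterion: (7/67) ≡ 7^33 (mod 67).
7^2 ≡ 49 (mod 67)
7^4 ≡ 56 (mod 67)
7^8 ≡ 54 (mod 67)
7^16 ≡ 35 (mod 67)
7^32 ≡ 19 (mod 67)
7^33 = 7^(32+1) ≡ 66 (mod 67).
Result is 66 ≡ −1, so (7/67) = −1.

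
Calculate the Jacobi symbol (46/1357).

Pull out 2: since 1357 ≡ 5 (mod 8), (2/1357) = -1.
Reciprocity: 23 ≡ 3 and 1357 ≡ 1 (mod 4), so (23/1357) = +(1357/23).
Reduce top mod 23: now compute (0/23).
Top reduces to 0: gcd > 1, so the symbol is 0.

0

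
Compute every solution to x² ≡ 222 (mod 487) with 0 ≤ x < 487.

Since 487 ≡ 3 (mod 4), a square root of 222 is 222^((487+1)/4) = 222^122 mod 487.
Repeated squaring: 222^2≡97, 222^4≡156, 222^8≡473, 222^16≡196, 222^32≡430, 222^64≡327 (mod 487).
222^122 = 222^(64+32+16+8+2) ≡ 314 (mod 487).
Check: 314² = 98596 ≡ 222 (mod 487). The two roots are 173 and 314.

173, 314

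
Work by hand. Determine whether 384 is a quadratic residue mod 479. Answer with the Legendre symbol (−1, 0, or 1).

Euler's criterion: (384/479) ≡ 384^239 (mod 479).
384^2 ≡ 403 (mod 479)
384^4 ≡ 28 (mod 479)
384^8 ≡ 305 (mod 479)
384^16 ≡ 99 (mod 479)
384^32 ≡ 221 (mod 479)
384^64 ≡ 462 (mod 479)
384^128 ≡ 289 (mod 479)
384^239 = 384^(128+64+32+8+4+2+1) ≡ 1 (mod 479).
Result is 1, so (384/479) = 1.

1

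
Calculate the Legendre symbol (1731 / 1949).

1

Reciprocity: 1731 ≡ 3 and 1949 ≡ 1 (mod 4), so (1731/1949) = +(1949/1731).
Reduce top mod 1731: now compute (218/1731).
Pull out 2: since 1731 ≡ 3 (mod 8), (2/1731) = -1.
Reciprocity: 109 ≡ 1 and 1731 ≡ 3 (mod 4), so (109/1731) = +(1731/109).
Reduce top mod 109: now compute (96/109).
Pull out 2^5: since 109 ≡ 5 (mod 8), (2/109) = -1, so (2/109)^5 = -1.
Reciprocity: 3 ≡ 3 and 109 ≡ 1 (mod 4), so (3/109) = +(109/3).
Reduce top mod 3: now compute (1/3).
Reached (1/3) = 1. Collecting the sign flips along the way, the symbol is +1.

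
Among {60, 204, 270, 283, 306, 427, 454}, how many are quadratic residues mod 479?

3

(60/479) = +1 → QR.
(204/479) = -1 → non-residue.
(270/479) = +1 → QR.
(283/479) = -1 → non-residue.
(306/479) = -1 → non-residue.
(427/479) = +1 → QR.
(454/479) = -1 → non-residue.
Total quadratic residues among the 7: 3.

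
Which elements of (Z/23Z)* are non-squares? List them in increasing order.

5, 7, 10, 11, 14, 15, 17, 19, 20, 21, 22

Square k = 1,…,11 (k and 23−k give the same square):
1²=1, 2²=4, 3²=9, 4²=16, 5²≡2, 6²≡13, 7²≡3, 8²≡18, 9²≡12, 10²≡8, 11²≡6 (mod 23).
The residues are {1, 2, 3, 4, 6, 8, 9, 12, 13, 16, 18}; the non-residues are the remaining 11 nonzero classes.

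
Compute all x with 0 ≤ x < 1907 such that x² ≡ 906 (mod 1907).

680, 1227

Since 1907 ≡ 3 (mod 4), a square root of 906 is 906^((1907+1)/4) = 906^477 mod 1907.
Repeated squaring: 906^2≡826, 906^4≡1477, 906^8≡1828, 906^16≡520, 906^32≡1513, 906^64≡769, 906^128≡191, 906^256≡248 (mod 1907).
906^477 = 906^(256+128+64+16+8+4+1) ≡ 1227 (mod 1907).
Check: 1227² = 1505529 ≡ 906 (mod 1907). The two roots are 680 and 1227.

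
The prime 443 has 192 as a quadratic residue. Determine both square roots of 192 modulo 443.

39, 404

Since 443 ≡ 3 (mod 4), a square root of 192 is 192^((443+1)/4) = 192^111 mod 443.
Repeated squaring: 192^2≡95, 192^4≡165, 192^8≡202, 192^16≡48, 192^32≡89, 192^64≡390 (mod 443).
192^111 = 192^(64+32+8+4+2+1) ≡ 39 (mod 443).
Check: 39² = 1521 ≡ 192 (mod 443). The two roots are 39 and 404.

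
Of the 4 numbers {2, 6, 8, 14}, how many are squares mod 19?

1

(2/19) = -1 → non-residue.
(6/19) = +1 → QR.
(8/19) = -1 → non-residue.
(14/19) = -1 → non-residue.
Total quadratic residues among the 4: 1.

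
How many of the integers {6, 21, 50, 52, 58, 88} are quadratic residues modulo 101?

(6/101) = +1 → QR.
(21/101) = +1 → QR.
(50/101) = -1 → non-residue.
(52/101) = +1 → QR.
(58/101) = +1 → QR.
(88/101) = +1 → QR.
Total quadratic residues among the 6: 5.

5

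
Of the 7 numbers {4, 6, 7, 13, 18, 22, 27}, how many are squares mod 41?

2

(4/41) = +1 → QR.
(6/41) = -1 → non-residue.
(7/41) = -1 → non-residue.
(13/41) = -1 → non-residue.
(18/41) = +1 → QR.
(22/41) = -1 → non-residue.
(27/41) = -1 → non-residue.
Total quadratic residues among the 7: 2.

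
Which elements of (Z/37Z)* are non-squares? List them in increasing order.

2, 5, 6, 8, 13, 14, 15, 17, 18, 19, 20, 22, 23, 24, 29, 31, 32, 35

Square k = 1,…,18 (k and 37−k give the same square):
1²=1, 2²=4, 3²=9, 4²=16, 5²=25, 6²=36, 7²≡12, 8²≡27, 9²≡7, 10²≡26, 11²≡10, 12²≡33, 13²≡21, 14²≡11, 15²≡3, 16²≡34, 17²≡30, 18²≡28 (mod 37).
The residues are {1, 3, 4, 7, 9, 10, 11, 12, 16, 21, 25, 26, 27, 28, 30, 33, 34, 36}; the non-residues are the remaining 18 nonzero classes.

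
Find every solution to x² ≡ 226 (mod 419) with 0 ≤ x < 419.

Since 419 ≡ 3 (mod 4), a square root of 226 is 226^((419+1)/4) = 226^105 mod 419.
Repeated squaring: 226^2≡377, 226^4≡88, 226^8≡202, 226^16≡161, 226^32≡362, 226^64≡316 (mod 419).
226^105 = 226^(64+32+8+1) ≡ 324 (mod 419).
Check: 324² = 104976 ≡ 226 (mod 419). The two roots are 95 and 324.

95, 324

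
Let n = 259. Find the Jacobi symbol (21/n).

Reciprocity: 21 ≡ 1 and 259 ≡ 3 (mod 4), so (21/259) = +(259/21).
Reduce top mod 21: now compute (7/21).
Reciprocity: 7 ≡ 3 and 21 ≡ 1 (mod 4), so (7/21) = +(21/7).
Reduce top mod 7: now compute (0/7).
Top reduces to 0: gcd > 1, so the symbol is 0.

0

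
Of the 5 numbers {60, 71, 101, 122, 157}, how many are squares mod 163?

2

(60/163) = +1 → QR.
(71/163) = +1 → QR.
(101/163) = -1 → non-residue.
(122/163) = -1 → non-residue.
(157/163) = -1 → non-residue.
Total quadratic residues among the 5: 2.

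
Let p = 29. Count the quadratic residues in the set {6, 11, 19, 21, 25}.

2

(6/29) = +1 → QR.
(11/29) = -1 → non-residue.
(19/29) = -1 → non-residue.
(21/29) = -1 → non-residue.
(25/29) = +1 → QR.
Total quadratic residues among the 5: 2.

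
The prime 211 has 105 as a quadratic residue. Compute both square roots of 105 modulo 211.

59, 152

Since 211 ≡ 3 (mod 4), a square root of 105 is 105^((211+1)/4) = 105^53 mod 211.
Repeated squaring: 105^2≡53, 105^4≡66, 105^8≡136, 105^16≡139, 105^32≡120 (mod 211).
105^53 = 105^(32+16+4+1) ≡ 59 (mod 211).
Check: 59² = 3481 ≡ 105 (mod 211). The two roots are 59 and 152.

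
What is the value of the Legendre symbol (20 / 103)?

-1

Euler's criterion: (20/103) ≡ 20^51 (mod 103).
20^2 ≡ 91 (mod 103)
20^4 ≡ 41 (mod 103)
20^8 ≡ 33 (mod 103)
20^16 ≡ 59 (mod 103)
20^32 ≡ 82 (mod 103)
20^51 = 20^(32+16+2+1) ≡ 102 (mod 103).
Result is 102 ≡ −1, so (20/103) = −1.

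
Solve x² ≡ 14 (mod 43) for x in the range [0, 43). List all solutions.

Since 43 ≡ 3 (mod 4), a square root of 14 is 14^((43+1)/4) = 14^11 mod 43.
Repeated squaring: 14^2≡24, 14^4≡17, 14^8≡31 (mod 43).
14^11 = 14^(8+2+1) ≡ 10 (mod 43).
Check: 10² = 100 ≡ 14 (mod 43). The two roots are 10 and 33.

10, 33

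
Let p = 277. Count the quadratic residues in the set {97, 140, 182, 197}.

0

(97/277) = -1 → non-residue.
(140/277) = -1 → non-residue.
(182/277) = -1 → non-residue.
(197/277) = -1 → non-residue.
Total quadratic residues among the 4: 0.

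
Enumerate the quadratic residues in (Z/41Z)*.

1,2,4,5,8,9,10,16,18,20,21,23,25,31,32,33,36,37,39,40

Square k = 1,…,20 (k and 41−k give the same square):
1²=1, 2²=4, 3²=9, 4²=16, 5²=25, 6²=36, 7²≡8, 8²≡23, 9²≡40, 10²≡18, 11²≡39, 12²≡21, 13²≡5, 14²≡32, 15²≡20, 16²≡10, 17²≡2, 18²≡37, 19²≡33, 20²≡31 (mod 41).
So the quadratic residues mod 41 are {1, 2, 4, 5, 8, 9, 10, 16, 18, 20, 21, 23, 25, 31, 32, 33, 36, 37, 39, 40}.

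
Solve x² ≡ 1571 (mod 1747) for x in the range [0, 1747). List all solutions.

Since 1747 ≡ 3 (mod 4), a square root of 1571 is 1571^((1747+1)/4) = 1571^437 mod 1747.
Repeated squaring: 1571^2≡1277, 1571^4≡778, 1571^8≡822, 1571^16≡1342, 1571^32≡1554, 1571^64≡562, 1571^128≡1384, 1571^256≡744 (mod 1747).
1571^437 = 1571^(256+128+32+16+4+1) ≡ 693 (mod 1747).
Check: 693² = 480249 ≡ 1571 (mod 1747). The two roots are 693 and 1054.

693, 1054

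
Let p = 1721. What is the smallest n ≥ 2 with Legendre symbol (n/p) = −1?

(2/1721) = +1, so 2 is a residue.
(3/1721) = −1, so 3 is the smallest positive non-residue mod 1721.

3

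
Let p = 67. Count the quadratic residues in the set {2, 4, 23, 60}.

(2/67) = -1 → non-residue.
(4/67) = +1 → QR.
(23/67) = +1 → QR.
(60/67) = +1 → QR.
Total quadratic residues among the 4: 3.

3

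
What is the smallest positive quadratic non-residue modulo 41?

(2/41) = +1, so 2 is a residue.
(3/41) = −1, so 3 is the smallest positive non-residue mod 41.

3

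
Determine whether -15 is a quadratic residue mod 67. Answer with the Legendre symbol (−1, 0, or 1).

-1

Euler's criterion: (-15/67) ≡ 52^33 (mod 67).
52^2 ≡ 24 (mod 67)
52^4 ≡ 40 (mod 67)
52^8 ≡ 59 (mod 67)
52^16 ≡ 64 (mod 67)
52^32 ≡ 9 (mod 67)
52^33 = 52^(32+1) ≡ 66 (mod 67).
Result is 66 ≡ −1, so (-15/67) = −1.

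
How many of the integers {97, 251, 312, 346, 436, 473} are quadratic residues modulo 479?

4

(97/479) = +1 → QR.
(251/479) = +1 → QR.
(312/479) = -1 → non-residue.
(346/479) = +1 → QR.
(436/479) = +1 → QR.
(473/479) = -1 → non-residue.
Total quadratic residues among the 6: 4.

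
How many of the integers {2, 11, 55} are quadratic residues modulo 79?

(2/79) = +1 → QR.
(11/79) = +1 → QR.
(55/79) = +1 → QR.
Total quadratic residues among the 3: 3.

3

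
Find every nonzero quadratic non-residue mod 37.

Square k = 1,…,18 (k and 37−k give the same square):
1²=1, 2²=4, 3²=9, 4²=16, 5²=25, 6²=36, 7²≡12, 8²≡27, 9²≡7, 10²≡26, 11²≡10, 12²≡33, 13²≡21, 14²≡11, 15²≡3, 16²≡34, 17²≡30, 18²≡28 (mod 37).
The residues are {1, 3, 4, 7, 9, 10, 11, 12, 16, 21, 25, 26, 27, 28, 30, 33, 34, 36}; the non-residues are the remaining 18 nonzero classes.

2 5 6 8 13 14 15 17 18 19 20 22 23 24 29 31 32 35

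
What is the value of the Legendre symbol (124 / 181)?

Euler's criterion: (124/181) ≡ 124^90 (mod 181).
124^2 ≡ 172 (mod 181)
124^4 ≡ 81 (mod 181)
124^8 ≡ 45 (mod 181)
124^16 ≡ 34 (mod 181)
124^32 ≡ 70 (mod 181)
124^64 ≡ 13 (mod 181)
124^90 = 124^(64+16+8+2) ≡ 180 (mod 181).
Result is 180 ≡ −1, so (124/181) = −1.

-1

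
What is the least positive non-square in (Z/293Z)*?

2

(2/293) = −1, so 2 is the smallest positive non-residue mod 293.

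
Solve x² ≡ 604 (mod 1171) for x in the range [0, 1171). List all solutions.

547, 624

Since 1171 ≡ 3 (mod 4), a square root of 604 is 604^((1171+1)/4) = 604^293 mod 1171.
Repeated squaring: 604^2≡635, 604^4≡401, 604^8≡374, 604^16≡527, 604^32≡202, 604^64≡990, 604^128≡1144, 604^256≡729 (mod 1171).
604^293 = 604^(256+32+4+1) ≡ 547 (mod 1171).
Check: 547² = 299209 ≡ 604 (mod 1171). The two roots are 547 and 624.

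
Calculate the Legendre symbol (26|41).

-1

Pull out 2: since 41 ≡ 1 (mod 8), (2/41) = +1.
Reciprocity: 13 ≡ 1 and 41 ≡ 1 (mod 4), so (13/41) = +(41/13).
Reduce top mod 13: now compute (2/13).
Pull out 2: since 13 ≡ 5 (mod 8), (2/13) = -1.
Reached (1/13) = 1. Collecting the sign flips along the way, the symbol is -1.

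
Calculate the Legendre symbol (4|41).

1

Pull out 2^2: since 41 ≡ 1 (mod 8), (2/41) = +1, so (2/41)^2 = +1.
Reached (1/41) = 1. Collecting the sign flips along the way, the symbol is +1.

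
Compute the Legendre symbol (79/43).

First reduce: 79 ≡ 36 (mod 43).
Pull out 2^2: since 43 ≡ 3 (mod 8), (2/43) = -1, so (2/43)^2 = +1.
Reciprocity: 9 ≡ 1 and 43 ≡ 3 (mod 4), so (9/43) = +(43/9).
Reduce top mod 9: now compute (7/9).
Reciprocity: 7 ≡ 3 and 9 ≡ 1 (mod 4), so (7/9) = +(9/7).
Reduce top mod 7: now compute (2/7).
Pull out 2: since 7 ≡ 7 (mod 8), (2/7) = +1.
Reached (1/7) = 1. Collecting the sign flips along the way, the symbol is +1.

1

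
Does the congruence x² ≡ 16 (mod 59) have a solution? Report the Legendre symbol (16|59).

1

Pull out 2^4: since 59 ≡ 3 (mod 8), (2/59) = -1, so (2/59)^4 = +1.
Reached (1/59) = 1. Collecting the sign flips along the way, the symbol is +1.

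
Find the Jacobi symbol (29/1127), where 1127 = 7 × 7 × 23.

Reciprocity: 29 ≡ 1 and 1127 ≡ 3 (mod 4), so (29/1127) = +(1127/29).
Reduce top mod 29: now compute (25/29).
Reciprocity: 25 ≡ 1 and 29 ≡ 1 (mod 4), so (25/29) = +(29/25).
Reduce top mod 25: now compute (4/25).
Pull out 2^2: since 25 ≡ 1 (mod 8), (2/25) = +1, so (2/25)^2 = +1.
Reached (1/25) = 1. Collecting the sign flips along the way, the symbol is +1.

1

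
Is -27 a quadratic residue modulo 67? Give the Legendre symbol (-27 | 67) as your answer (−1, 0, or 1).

1

First reduce: -27 ≡ 40 (mod 67).
Pull out 2^3: since 67 ≡ 3 (mod 8), (2/67) = -1, so (2/67)^3 = -1.
Reciprocity: 5 ≡ 1 and 67 ≡ 3 (mod 4), so (5/67) = +(67/5).
Reduce top mod 5: now compute (2/5).
Pull out 2: since 5 ≡ 5 (mod 8), (2/5) = -1.
Reached (1/5) = 1. Collecting the sign flips along the way, the symbol is +1.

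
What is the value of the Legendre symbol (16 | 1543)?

1

Pull out 2^4: since 1543 ≡ 7 (mod 8), (2/1543) = +1, so (2/1543)^4 = +1.
Reached (1/1543) = 1. Collecting the sign flips along the way, the symbol is +1.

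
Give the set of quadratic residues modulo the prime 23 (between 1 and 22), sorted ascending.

1 2 3 4 6 8 9 12 13 16 18

Square k = 1,…,11 (k and 23−k give the same square):
1²=1, 2²=4, 3²=9, 4²=16, 5²≡2, 6²≡13, 7²≡3, 8²≡18, 9²≡12, 10²≡8, 11²≡6 (mod 23).
So the quadratic residues mod 23 are {1, 2, 3, 4, 6, 8, 9, 12, 13, 16, 18}.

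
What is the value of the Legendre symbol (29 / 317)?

Euler's criterion: (29/317) ≡ 29^158 (mod 317).
29^2 ≡ 207 (mod 317)
29^4 ≡ 54 (mod 317)
29^8 ≡ 63 (mod 317)
29^16 ≡ 165 (mod 317)
29^32 ≡ 280 (mod 317)
29^64 ≡ 101 (mod 317)
29^128 ≡ 57 (mod 317)
29^158 = 29^(128+16+8+4+2) ≡ 316 (mod 317).
Result is 316 ≡ −1, so (29/317) = −1.

-1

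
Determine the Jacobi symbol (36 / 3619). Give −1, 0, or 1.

Pull out 2^2: since 3619 ≡ 3 (mod 8), (2/3619) = -1, so (2/3619)^2 = +1.
Reciprocity: 9 ≡ 1 and 3619 ≡ 3 (mod 4), so (9/3619) = +(3619/9).
Reduce top mod 9: now compute (1/9).
Reached (1/9) = 1. Collecting the sign flips along the way, the symbol is +1.

1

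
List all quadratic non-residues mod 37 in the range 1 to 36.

2, 5, 6, 8, 13, 14, 15, 17, 18, 19, 20, 22, 23, 24, 29, 31, 32, 35

Square k = 1,…,18 (k and 37−k give the same square):
1²=1, 2²=4, 3²=9, 4²=16, 5²=25, 6²=36, 7²≡12, 8²≡27, 9²≡7, 10²≡26, 11²≡10, 12²≡33, 13²≡21, 14²≡11, 15²≡3, 16²≡34, 17²≡30, 18²≡28 (mod 37).
The residues are {1, 3, 4, 7, 9, 10, 11, 12, 16, 21, 25, 26, 27, 28, 30, 33, 34, 36}; the non-residues are the remaining 18 nonzero classes.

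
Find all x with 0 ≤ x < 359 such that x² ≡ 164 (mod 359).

Since 359 ≡ 3 (mod 4), a square root of 164 is 164^((359+1)/4) = 164^90 mod 359.
Repeated squaring: 164^2≡330, 164^4≡123, 164^8≡51, 164^16≡88, 164^32≡205, 164^64≡22 (mod 359).
164^90 = 164^(64+16+8+2) ≡ 40 (mod 359).
Check: 40² = 1600 ≡ 164 (mod 359). The two roots are 40 and 319.

40, 319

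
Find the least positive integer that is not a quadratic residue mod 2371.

2

(2/2371) = −1, so 2 is the smallest positive non-residue mod 2371.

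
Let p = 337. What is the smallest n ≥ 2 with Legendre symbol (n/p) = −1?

(2/337) = +1, so 2 is a residue.
(3/337) = +1, so 3 is a residue.
(4/337) = +1, so 4 is a residue.
(5/337) = −1, so 5 is the smallest positive non-residue mod 337.

5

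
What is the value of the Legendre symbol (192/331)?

-1

Euler's criterion: (192/331) ≡ 192^165 (mod 331).
192^2 ≡ 123 (mod 331)
192^4 ≡ 234 (mod 331)
192^8 ≡ 141 (mod 331)
192^16 ≡ 21 (mod 331)
192^32 ≡ 110 (mod 331)
192^64 ≡ 184 (mod 331)
192^128 ≡ 94 (mod 331)
192^165 = 192^(128+32+4+1) ≡ 330 (mod 331).
Result is 330 ≡ −1, so (192/331) = −1.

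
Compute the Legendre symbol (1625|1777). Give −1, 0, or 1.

-1

Reciprocity: 1625 ≡ 1 and 1777 ≡ 1 (mod 4), so (1625/1777) = +(1777/1625).
Reduce top mod 1625: now compute (152/1625).
Pull out 2^3: since 1625 ≡ 1 (mod 8), (2/1625) = +1, so (2/1625)^3 = +1.
Reciprocity: 19 ≡ 3 and 1625 ≡ 1 (mod 4), so (19/1625) = +(1625/19).
Reduce top mod 19: now compute (10/19).
Pull out 2: since 19 ≡ 3 (mod 8), (2/19) = -1.
Reciprocity: 5 ≡ 1 and 19 ≡ 3 (mod 4), so (5/19) = +(19/5).
Reduce top mod 5: now compute (4/5).
Pull out 2^2: since 5 ≡ 5 (mod 8), (2/5) = -1, so (2/5)^2 = +1.
Reached (1/5) = 1. Collecting the sign flips along the way, the symbol is -1.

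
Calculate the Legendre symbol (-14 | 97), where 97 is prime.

First reduce: -14 ≡ 83 (mod 97).
Reciprocity: 83 ≡ 3 and 97 ≡ 1 (mod 4), so (83/97) = +(97/83).
Reduce top mod 83: now compute (14/83).
Pull out 2: since 83 ≡ 3 (mod 8), (2/83) = -1.
Reciprocity: 7 ≡ 3 and 83 ≡ 3 (mod 4), so (7/83) = −(83/7).
Reduce top mod 7: now compute (6/7).
Pull out 2: since 7 ≡ 7 (mod 8), (2/7) = +1.
Reciprocity: 3 ≡ 3 and 7 ≡ 3 (mod 4), so (3/7) = −(7/3).
Reduce top mod 3: now compute (1/3).
Reached (1/3) = 1. Collecting the sign flips along the way, the symbol is -1.

-1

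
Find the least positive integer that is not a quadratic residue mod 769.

7

(2/769) = +1, so 2 is a residue.
(3/769) = +1, so 3 is a residue.
(4/769) = +1, so 4 is a residue.
(5/769) = +1, so 5 is a residue.
(6/769) = +1, so 6 is a residue.
(7/769) = −1, so 7 is the smallest positive non-residue mod 769.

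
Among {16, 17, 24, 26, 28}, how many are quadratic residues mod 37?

3

(16/37) = +1 → QR.
(17/37) = -1 → non-residue.
(24/37) = -1 → non-residue.
(26/37) = +1 → QR.
(28/37) = +1 → QR.
Total quadratic residues among the 5: 3.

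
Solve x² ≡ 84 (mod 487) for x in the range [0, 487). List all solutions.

Since 487 ≡ 3 (mod 4), a square root of 84 is 84^((487+1)/4) = 84^122 mod 487.
Repeated squaring: 84^2≡238, 84^4≡152, 84^8≡215, 84^16≡447, 84^32≡139, 84^64≡328 (mod 487).
84^122 = 84^(64+32+16+8+2) ≡ 342 (mod 487).
Check: 342² = 116964 ≡ 84 (mod 487). The two roots are 145 and 342.

145, 342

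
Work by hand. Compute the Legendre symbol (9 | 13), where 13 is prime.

Reciprocity: 9 ≡ 1 and 13 ≡ 1 (mod 4), so (9/13) = +(13/9).
Reduce top mod 9: now compute (4/9).
Pull out 2^2: since 9 ≡ 1 (mod 8), (2/9) = +1, so (2/9)^2 = +1.
Reached (1/9) = 1. Collecting the sign flips along the way, the symbol is +1.

1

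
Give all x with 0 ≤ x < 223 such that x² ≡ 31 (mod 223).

37, 186

Since 223 ≡ 3 (mod 4), a square root of 31 is 31^((223+1)/4) = 31^56 mod 223.
Repeated squaring: 31^2≡69, 31^4≡78, 31^8≡63, 31^16≡178, 31^32≡18 (mod 223).
31^56 = 31^(32+16+8) ≡ 37 (mod 223).
Check: 37² = 1369 ≡ 31 (mod 223). The two roots are 37 and 186.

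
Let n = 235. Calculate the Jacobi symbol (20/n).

Pull out 2^2: since 235 ≡ 3 (mod 8), (2/235) = -1, so (2/235)^2 = +1.
Reciprocity: 5 ≡ 1 and 235 ≡ 3 (mod 4), so (5/235) = +(235/5).
Reduce top mod 5: now compute (0/5).
Top reduces to 0: gcd > 1, so the symbol is 0.

0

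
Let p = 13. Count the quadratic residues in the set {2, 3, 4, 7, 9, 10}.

(2/13) = -1 → non-residue.
(3/13) = +1 → QR.
(4/13) = +1 → QR.
(7/13) = -1 → non-residue.
(9/13) = +1 → QR.
(10/13) = +1 → QR.
Total quadratic residues among the 6: 4.

4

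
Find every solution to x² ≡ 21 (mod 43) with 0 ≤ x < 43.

8, 35

Since 43 ≡ 3 (mod 4), a square root of 21 is 21^((43+1)/4) = 21^11 mod 43.
Repeated squaring: 21^2≡11, 21^4≡35, 21^8≡21 (mod 43).
21^11 = 21^(8+2+1) ≡ 35 (mod 43).
Check: 35² = 1225 ≡ 21 (mod 43). The two roots are 8 and 35.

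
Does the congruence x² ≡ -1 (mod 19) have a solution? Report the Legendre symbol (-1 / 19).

-1

Euler's criterion: (-1/19) ≡ 18^9 (mod 19).
18^2 ≡ 1 (mod 19)
18^4 ≡ 1 (mod 19)
18^8 ≡ 1 (mod 19)
18^9 = 18^(8+1) ≡ 18 (mod 19).
Result is 18 ≡ −1, so (-1/19) = −1.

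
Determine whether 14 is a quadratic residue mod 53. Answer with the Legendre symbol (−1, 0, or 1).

-1

Euler's criterion: (14/53) ≡ 14^26 (mod 53).
14^2 ≡ 37 (mod 53)
14^4 ≡ 44 (mod 53)
14^8 ≡ 28 (mod 53)
14^16 ≡ 42 (mod 53)
14^26 = 14^(16+8+2) ≡ 52 (mod 53).
Result is 52 ≡ −1, so (14/53) = −1.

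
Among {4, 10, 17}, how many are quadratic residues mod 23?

(4/23) = +1 → QR.
(10/23) = -1 → non-residue.
(17/23) = -1 → non-residue.
Total quadratic residues among the 3: 1.

1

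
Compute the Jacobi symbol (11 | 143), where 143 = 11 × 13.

Reciprocity: 11 ≡ 3 and 143 ≡ 3 (mod 4), so (11/143) = −(143/11).
Reduce top mod 11: now compute (0/11).
Top reduces to 0: gcd > 1, so the symbol is 0.

0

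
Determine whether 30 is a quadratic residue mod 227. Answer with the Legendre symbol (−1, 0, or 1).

Euler's criterion: (30/227) ≡ 30^113 (mod 227).
30^2 ≡ 219 (mod 227)
30^4 ≡ 64 (mod 227)
30^8 ≡ 10 (mod 227)
30^16 ≡ 100 (mod 227)
30^32 ≡ 12 (mod 227)
30^64 ≡ 144 (mod 227)
30^113 = 30^(64+32+16+1) ≡ 1 (mod 227).
Result is 1, so (30/227) = 1.

1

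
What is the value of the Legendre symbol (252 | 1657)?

Pull out 2^2: since 1657 ≡ 1 (mod 8), (2/1657) = +1, so (2/1657)^2 = +1.
Reciprocity: 63 ≡ 3 and 1657 ≡ 1 (mod 4), so (63/1657) = +(1657/63).
Reduce top mod 63: now compute (19/63).
Reciprocity: 19 ≡ 3 and 63 ≡ 3 (mod 4), so (19/63) = −(63/19).
Reduce top mod 19: now compute (6/19).
Pull out 2: since 19 ≡ 3 (mod 8), (2/19) = -1.
Reciprocity: 3 ≡ 3 and 19 ≡ 3 (mod 4), so (3/19) = −(19/3).
Reduce top mod 3: now compute (1/3).
Reached (1/3) = 1. Collecting the sign flips along the way, the symbol is -1.

-1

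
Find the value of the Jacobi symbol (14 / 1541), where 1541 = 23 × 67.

Pull out 2: since 1541 ≡ 5 (mod 8), (2/1541) = -1.
Reciprocity: 7 ≡ 3 and 1541 ≡ 1 (mod 4), so (7/1541) = +(1541/7).
Reduce top mod 7: now compute (1/7).
Reached (1/7) = 1. Collecting the sign flips along the way, the symbol is -1.

-1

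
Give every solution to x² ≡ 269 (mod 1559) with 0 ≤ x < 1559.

712, 847

Since 1559 ≡ 3 (mod 4), a square root of 269 is 269^((1559+1)/4) = 269^390 mod 1559.
Repeated squaring: 269^2≡647, 269^4≡797, 269^8≡696, 269^16≡1126, 269^32≡409, 269^64≡468, 269^128≡764, 269^256≡630 (mod 1559).
269^390 = 269^(256+128+4+2) ≡ 847 (mod 1559).
Check: 847² = 717409 ≡ 269 (mod 1559). The two roots are 712 and 847.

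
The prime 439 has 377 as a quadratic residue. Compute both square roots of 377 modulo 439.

78, 361

Since 439 ≡ 3 (mod 4), a square root of 377 is 377^((439+1)/4) = 377^110 mod 439.
Repeated squaring: 377^2≡332, 377^4≡35, 377^8≡347, 377^16≡123, 377^32≡203, 377^64≡382 (mod 439).
377^110 = 377^(64+32+8+4+2) ≡ 361 (mod 439).
Check: 361² = 130321 ≡ 377 (mod 439). The two roots are 78 and 361.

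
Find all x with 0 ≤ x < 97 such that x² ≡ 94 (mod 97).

26, 71

97 ≡ 1 (mod 4), so we find a root by search.
Trying successive values, 26² = 676 ≡ 94 (mod 97). The other root is 97 − 26 = 71.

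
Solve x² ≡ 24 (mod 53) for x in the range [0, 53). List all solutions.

17, 36

53 ≡ 1 (mod 4), so we find a root by search.
Trying successive values, 17² = 289 ≡ 24 (mod 53). The other root is 53 − 17 = 36.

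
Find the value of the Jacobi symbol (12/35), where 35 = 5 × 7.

Pull out 2^2: since 35 ≡ 3 (mod 8), (2/35) = -1, so (2/35)^2 = +1.
Reciprocity: 3 ≡ 3 and 35 ≡ 3 (mod 4), so (3/35) = −(35/3).
Reduce top mod 3: now compute (2/3).
Pull out 2: since 3 ≡ 3 (mod 8), (2/3) = -1.
Reached (1/3) = 1. Collecting the sign flips along the way, the symbol is +1.

1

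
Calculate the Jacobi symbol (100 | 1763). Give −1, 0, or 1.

1

Pull out 2^2: since 1763 ≡ 3 (mod 8), (2/1763) = -1, so (2/1763)^2 = +1.
Reciprocity: 25 ≡ 1 and 1763 ≡ 3 (mod 4), so (25/1763) = +(1763/25).
Reduce top mod 25: now compute (13/25).
Reciprocity: 13 ≡ 1 and 25 ≡ 1 (mod 4), so (13/25) = +(25/13).
Reduce top mod 13: now compute (12/13).
Pull out 2^2: since 13 ≡ 5 (mod 8), (2/13) = -1, so (2/13)^2 = +1.
Reciprocity: 3 ≡ 3 and 13 ≡ 1 (mod 4), so (3/13) = +(13/3).
Reduce top mod 3: now compute (1/3).
Reached (1/3) = 1. Collecting the sign flips along the way, the symbol is +1.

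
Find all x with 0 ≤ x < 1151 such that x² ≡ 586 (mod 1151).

Since 1151 ≡ 3 (mod 4), a square root of 586 is 586^((1151+1)/4) = 586^288 mod 1151.
Repeated squaring: 586^2≡398, 586^4≡717, 586^8≡743, 586^16≡720, 586^32≡450, 586^64≡1075, 586^128≡21, 586^256≡441 (mod 1151).
586^288 = 586^(256+32) ≡ 478 (mod 1151).
Check: 478² = 228484 ≡ 586 (mod 1151). The two roots are 478 and 673.

478, 673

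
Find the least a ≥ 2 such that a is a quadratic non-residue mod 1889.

3

(2/1889) = +1, so 2 is a residue.
(3/1889) = −1, so 3 is the smallest positive non-residue mod 1889.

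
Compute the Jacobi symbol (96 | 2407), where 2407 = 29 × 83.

Pull out 2^5: since 2407 ≡ 7 (mod 8), (2/2407) = +1, so (2/2407)^5 = +1.
Reciprocity: 3 ≡ 3 and 2407 ≡ 3 (mod 4), so (3/2407) = −(2407/3).
Reduce top mod 3: now compute (1/3).
Reached (1/3) = 1. Collecting the sign flips along the way, the symbol is -1.

-1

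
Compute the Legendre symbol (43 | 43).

0

First reduce: 43 ≡ 0 (mod 43).
Top reduces to 0: gcd > 1, so the symbol is 0.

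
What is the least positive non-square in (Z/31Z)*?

(2/31) = +1, so 2 is a residue.
(3/31) = −1, so 3 is the smallest positive non-residue mod 31.

3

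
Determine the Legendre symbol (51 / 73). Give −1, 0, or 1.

-1

Reciprocity: 51 ≡ 3 and 73 ≡ 1 (mod 4), so (51/73) = +(73/51).
Reduce top mod 51: now compute (22/51).
Pull out 2: since 51 ≡ 3 (mod 8), (2/51) = -1.
Reciprocity: 11 ≡ 3 and 51 ≡ 3 (mod 4), so (11/51) = −(51/11).
Reduce top mod 11: now compute (7/11).
Reciprocity: 7 ≡ 3 and 11 ≡ 3 (mod 4), so (7/11) = −(11/7).
Reduce top mod 7: now compute (4/7).
Pull out 2^2: since 7 ≡ 7 (mod 8), (2/7) = +1, so (2/7)^2 = +1.
Reached (1/7) = 1. Collecting the sign flips along the way, the symbol is -1.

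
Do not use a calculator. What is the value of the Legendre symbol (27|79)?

Euler's criterion: (27/79) ≡ 27^39 (mod 79).
27^2 ≡ 18 (mod 79)
27^4 ≡ 8 (mod 79)
27^8 ≡ 64 (mod 79)
27^16 ≡ 67 (mod 79)
27^32 ≡ 65 (mod 79)
27^39 = 27^(32+4+2+1) ≡ 78 (mod 79).
Result is 78 ≡ −1, so (27/79) = −1.

-1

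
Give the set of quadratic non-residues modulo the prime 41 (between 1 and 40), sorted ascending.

Square k = 1,…,20 (k and 41−k give the same square):
1²=1, 2²=4, 3²=9, 4²=16, 5²=25, 6²=36, 7²≡8, 8²≡23, 9²≡40, 10²≡18, 11²≡39, 12²≡21, 13²≡5, 14²≡32, 15²≡20, 16²≡10, 17²≡2, 18²≡37, 19²≡33, 20²≡31 (mod 41).
The residues are {1, 2, 4, 5, 8, 9, 10, 16, 18, 20, 21, 23, 25, 31, 32, 33, 36, 37, 39, 40}; the non-residues are the remaining 20 nonzero classes.

3, 6, 7, 11, 12, 13, 14, 15, 17, 19, 22, 24, 26, 27, 28, 29, 30, 34, 35, 38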